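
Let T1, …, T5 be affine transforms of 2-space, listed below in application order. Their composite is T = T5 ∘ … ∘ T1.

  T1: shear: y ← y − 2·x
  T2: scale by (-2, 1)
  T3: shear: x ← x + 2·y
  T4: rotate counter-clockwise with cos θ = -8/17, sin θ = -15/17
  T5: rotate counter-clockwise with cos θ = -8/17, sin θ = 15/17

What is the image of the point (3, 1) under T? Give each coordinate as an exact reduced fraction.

T1 shear: y ← y − 2·x: (3, 1) → (3, -5)
T2 scale by (-2, 1): (3, -5) → (-6, -5)
T3 shear: x ← x + 2·y: (-6, -5) → (-16, -5)
T4 rotate counter-clockwise with cos θ = -8/17, sin θ = -15/17: (-16, -5) → (53/17, 280/17)
T5 rotate counter-clockwise with cos θ = -8/17, sin θ = 15/17: (53/17, 280/17) → (-16, -5)

T(p) = (-16, -5)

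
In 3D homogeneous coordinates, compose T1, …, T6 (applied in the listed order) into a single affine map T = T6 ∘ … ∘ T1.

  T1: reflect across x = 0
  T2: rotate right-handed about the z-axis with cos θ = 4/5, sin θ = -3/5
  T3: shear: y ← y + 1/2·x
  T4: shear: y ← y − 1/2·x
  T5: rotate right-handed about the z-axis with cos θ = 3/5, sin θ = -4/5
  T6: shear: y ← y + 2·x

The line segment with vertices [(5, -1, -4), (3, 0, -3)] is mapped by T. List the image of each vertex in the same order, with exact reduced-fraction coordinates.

image vertices: (-1, 3, -4), (0, 3, -3)

T1 reflect across x = 0: (5, -1, -4) → (-5, -1, -4); (3, 0, -3) → (-3, 0, -3)
T2 rotate right-handed about the z-axis with cos θ = 4/5, sin θ = -3/5: (-5, -1, -4) → (-23/5, 11/5, -4); (-3, 0, -3) → (-12/5, 9/5, -3)
T3 shear: y ← y + 1/2·x: (-23/5, 11/5, -4) → (-23/5, -1/10, -4); (-12/5, 9/5, -3) → (-12/5, 3/5, -3)
T4 shear: y ← y − 1/2·x: (-23/5, -1/10, -4) → (-23/5, 11/5, -4); (-12/5, 3/5, -3) → (-12/5, 9/5, -3)
T5 rotate right-handed about the z-axis with cos θ = 3/5, sin θ = -4/5: (-23/5, 11/5, -4) → (-1, 5, -4); (-12/5, 9/5, -3) → (0, 3, -3)
T6 shear: y ← y + 2·x: (-1, 5, -4) → (-1, 3, -4); (0, 3, -3) → (0, 3, -3)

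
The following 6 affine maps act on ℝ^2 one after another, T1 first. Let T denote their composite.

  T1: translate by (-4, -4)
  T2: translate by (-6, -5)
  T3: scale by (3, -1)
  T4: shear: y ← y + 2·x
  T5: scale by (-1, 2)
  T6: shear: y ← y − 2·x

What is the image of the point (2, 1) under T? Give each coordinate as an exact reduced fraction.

T(p) = (24, -128)

T1 translate by (-4, -4): (2, 1) → (-2, -3)
T2 translate by (-6, -5): (-2, -3) → (-8, -8)
T3 scale by (3, -1): (-8, -8) → (-24, 8)
T4 shear: y ← y + 2·x: (-24, 8) → (-24, -40)
T5 scale by (-1, 2): (-24, -40) → (24, -80)
T6 shear: y ← y − 2·x: (24, -80) → (24, -128)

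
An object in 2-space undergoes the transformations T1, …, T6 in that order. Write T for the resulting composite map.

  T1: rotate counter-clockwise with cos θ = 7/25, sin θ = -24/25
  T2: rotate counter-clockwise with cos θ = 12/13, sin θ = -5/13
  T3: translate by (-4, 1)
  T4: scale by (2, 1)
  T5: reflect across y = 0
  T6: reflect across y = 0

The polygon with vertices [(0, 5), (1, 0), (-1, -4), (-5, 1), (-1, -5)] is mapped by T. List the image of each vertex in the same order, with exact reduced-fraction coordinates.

image vertices: (126/65, 29/65), (-2672/325, 2/325), (-5112/325, 792/325), (-1594/325, 1904/325), (-5758/325, 828/325)

T1 rotate counter-clockwise with cos θ = 7/25, sin θ = -24/25: (0, 5) → (24/5, 7/5); (1, 0) → (7/25, -24/25); (-1, -4) → (-103/25, -4/25); (-5, 1) → (-11/25, 127/25); (-1, -5) → (-127/25, -11/25)
T2 rotate counter-clockwise with cos θ = 12/13, sin θ = -5/13: (24/5, 7/5) → (323/65, -36/65); (7/25, -24/25) → (-36/325, -323/325); (-103/25, -4/25) → (-1256/325, 467/325); (-11/25, 127/25) → (503/325, 1579/325); (-127/25, -11/25) → (-1579/325, 503/325)
T3 translate by (-4, 1): (323/65, -36/65) → (63/65, 29/65); (-36/325, -323/325) → (-1336/325, 2/325); (-1256/325, 467/325) → (-2556/325, 792/325); (503/325, 1579/325) → (-797/325, 1904/325); (-1579/325, 503/325) → (-2879/325, 828/325)
T4 scale by (2, 1): (63/65, 29/65) → (126/65, 29/65); (-1336/325, 2/325) → (-2672/325, 2/325); (-2556/325, 792/325) → (-5112/325, 792/325); (-797/325, 1904/325) → (-1594/325, 1904/325); (-2879/325, 828/325) → (-5758/325, 828/325)
T5 reflect across y = 0: (126/65, 29/65) → (126/65, -29/65); (-2672/325, 2/325) → (-2672/325, -2/325); (-5112/325, 792/325) → (-5112/325, -792/325); (-1594/325, 1904/325) → (-1594/325, -1904/325); (-5758/325, 828/325) → (-5758/325, -828/325)
T6 reflect across y = 0: (126/65, -29/65) → (126/65, 29/65); (-2672/325, -2/325) → (-2672/325, 2/325); (-5112/325, -792/325) → (-5112/325, 792/325); (-1594/325, -1904/325) → (-1594/325, 1904/325); (-5758/325, -828/325) → (-5758/325, 828/325)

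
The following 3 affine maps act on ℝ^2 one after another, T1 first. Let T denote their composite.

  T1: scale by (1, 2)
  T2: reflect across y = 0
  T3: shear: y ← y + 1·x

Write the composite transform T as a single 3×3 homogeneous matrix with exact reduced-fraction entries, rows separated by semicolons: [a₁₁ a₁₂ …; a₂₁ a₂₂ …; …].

T = [1 0 0; 1 -2 0; 0 0 1]

T1 = [1 0 0; 0 2 0; 0 0 1]
T2·T1 = [1 0 0; 0 -2 0; 0 0 1]
T3·…·T1 = [1 0 0; 1 -2 0; 0 0 1]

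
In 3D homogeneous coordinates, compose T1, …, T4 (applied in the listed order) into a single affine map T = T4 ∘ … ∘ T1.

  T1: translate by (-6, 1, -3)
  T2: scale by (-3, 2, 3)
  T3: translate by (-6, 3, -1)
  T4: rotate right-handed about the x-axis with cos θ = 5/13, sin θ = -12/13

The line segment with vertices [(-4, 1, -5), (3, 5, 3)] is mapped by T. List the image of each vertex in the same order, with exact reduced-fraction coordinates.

image vertices: (24, -265/13, -209/13), (3, 63/13, -185/13)

T1 translate by (-6, 1, -3): (-4, 1, -5) → (-10, 2, -8); (3, 5, 3) → (-3, 6, 0)
T2 scale by (-3, 2, 3): (-10, 2, -8) → (30, 4, -24); (-3, 6, 0) → (9, 12, 0)
T3 translate by (-6, 3, -1): (30, 4, -24) → (24, 7, -25); (9, 12, 0) → (3, 15, -1)
T4 rotate right-handed about the x-axis with cos θ = 5/13, sin θ = -12/13: (24, 7, -25) → (24, -265/13, -209/13); (3, 15, -1) → (3, 63/13, -185/13)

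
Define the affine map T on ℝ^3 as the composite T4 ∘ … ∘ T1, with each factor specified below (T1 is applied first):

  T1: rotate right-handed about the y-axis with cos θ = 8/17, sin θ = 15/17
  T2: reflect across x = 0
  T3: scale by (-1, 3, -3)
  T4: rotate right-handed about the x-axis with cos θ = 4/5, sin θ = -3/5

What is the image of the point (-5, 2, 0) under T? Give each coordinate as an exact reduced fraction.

T1 rotate right-handed about the y-axis with cos θ = 8/17, sin θ = 15/17: (-5, 2, 0) → (-40/17, 2, 75/17)
T2 reflect across x = 0: (-40/17, 2, 75/17) → (40/17, 2, 75/17)
T3 scale by (-1, 3, -3): (40/17, 2, 75/17) → (-40/17, 6, -225/17)
T4 rotate right-handed about the x-axis with cos θ = 4/5, sin θ = -3/5: (-40/17, 6, -225/17) → (-40/17, -267/85, -1206/85)

T(p) = (-40/17, -267/85, -1206/85)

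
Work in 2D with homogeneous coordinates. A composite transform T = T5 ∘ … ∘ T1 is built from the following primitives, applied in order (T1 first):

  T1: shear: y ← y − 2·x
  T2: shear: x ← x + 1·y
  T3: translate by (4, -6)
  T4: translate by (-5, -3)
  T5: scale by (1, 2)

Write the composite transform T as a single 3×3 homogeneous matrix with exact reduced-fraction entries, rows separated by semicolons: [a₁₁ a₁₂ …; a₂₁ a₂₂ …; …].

T = [-1 1 -1; -4 2 -18; 0 0 1]

T1 = [1 0 0; -2 1 0; 0 0 1]
T2·T1 = [-1 1 0; -2 1 0; 0 0 1]
T3·…·T1 = [-1 1 4; -2 1 -6; 0 0 1]
T4·…·T1 = [-1 1 -1; -2 1 -9; 0 0 1]
T5·…·T1 = [-1 1 -1; -4 2 -18; 0 0 1]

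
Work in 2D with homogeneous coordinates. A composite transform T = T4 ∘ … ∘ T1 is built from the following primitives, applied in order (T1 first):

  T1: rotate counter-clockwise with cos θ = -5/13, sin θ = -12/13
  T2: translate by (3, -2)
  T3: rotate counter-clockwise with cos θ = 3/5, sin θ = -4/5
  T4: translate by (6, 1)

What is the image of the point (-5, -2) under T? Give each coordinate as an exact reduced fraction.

T1 rotate counter-clockwise with cos θ = -5/13, sin θ = -12/13: (-5, -2) → (1/13, 70/13)
T2 translate by (3, -2): (1/13, 70/13) → (40/13, 44/13)
T3 rotate counter-clockwise with cos θ = 3/5, sin θ = -4/5: (40/13, 44/13) → (296/65, -28/65)
T4 translate by (6, 1): (296/65, -28/65) → (686/65, 37/65)

T(p) = (686/65, 37/65)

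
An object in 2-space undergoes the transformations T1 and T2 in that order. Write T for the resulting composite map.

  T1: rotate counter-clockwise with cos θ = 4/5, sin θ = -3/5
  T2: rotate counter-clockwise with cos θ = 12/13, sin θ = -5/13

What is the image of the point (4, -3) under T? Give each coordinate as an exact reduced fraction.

T(p) = (-36/65, -323/65)

T1 rotate counter-clockwise with cos θ = 4/5, sin θ = -3/5: (4, -3) → (7/5, -24/5)
T2 rotate counter-clockwise with cos θ = 12/13, sin θ = -5/13: (7/5, -24/5) → (-36/65, -323/65)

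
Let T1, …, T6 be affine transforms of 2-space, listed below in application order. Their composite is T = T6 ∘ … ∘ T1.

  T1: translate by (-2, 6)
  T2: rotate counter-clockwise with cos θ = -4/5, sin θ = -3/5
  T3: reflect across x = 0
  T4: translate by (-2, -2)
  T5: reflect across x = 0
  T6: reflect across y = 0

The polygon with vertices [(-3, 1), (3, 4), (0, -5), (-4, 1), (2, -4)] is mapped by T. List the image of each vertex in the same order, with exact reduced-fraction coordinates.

T1 translate by (-2, 6): (-3, 1) → (-5, 7); (3, 4) → (1, 10); (0, -5) → (-2, 1); (-4, 1) → (-6, 7); (2, -4) → (0, 2)
T2 rotate counter-clockwise with cos θ = -4/5, sin θ = -3/5: (-5, 7) → (41/5, -13/5); (1, 10) → (26/5, -43/5); (-2, 1) → (11/5, 2/5); (-6, 7) → (9, -2); (0, 2) → (6/5, -8/5)
T3 reflect across x = 0: (41/5, -13/5) → (-41/5, -13/5); (26/5, -43/5) → (-26/5, -43/5); (11/5, 2/5) → (-11/5, 2/5); (9, -2) → (-9, -2); (6/5, -8/5) → (-6/5, -8/5)
T4 translate by (-2, -2): (-41/5, -13/5) → (-51/5, -23/5); (-26/5, -43/5) → (-36/5, -53/5); (-11/5, 2/5) → (-21/5, -8/5); (-9, -2) → (-11, -4); (-6/5, -8/5) → (-16/5, -18/5)
T5 reflect across x = 0: (-51/5, -23/5) → (51/5, -23/5); (-36/5, -53/5) → (36/5, -53/5); (-21/5, -8/5) → (21/5, -8/5); (-11, -4) → (11, -4); (-16/5, -18/5) → (16/5, -18/5)
T6 reflect across y = 0: (51/5, -23/5) → (51/5, 23/5); (36/5, -53/5) → (36/5, 53/5); (21/5, -8/5) → (21/5, 8/5); (11, -4) → (11, 4); (16/5, -18/5) → (16/5, 18/5)

image vertices: (51/5, 23/5), (36/5, 53/5), (21/5, 8/5), (11, 4), (16/5, 18/5)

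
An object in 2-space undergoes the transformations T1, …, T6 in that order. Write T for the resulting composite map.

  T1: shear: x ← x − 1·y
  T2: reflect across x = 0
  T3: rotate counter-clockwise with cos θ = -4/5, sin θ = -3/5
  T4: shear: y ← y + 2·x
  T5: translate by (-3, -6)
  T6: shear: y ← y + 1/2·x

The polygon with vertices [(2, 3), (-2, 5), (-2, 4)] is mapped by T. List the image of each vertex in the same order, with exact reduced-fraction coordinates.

T1 shear: x ← x − 1·y: (2, 3) → (-1, 3); (-2, 5) → (-7, 5); (-2, 4) → (-6, 4)
T2 reflect across x = 0: (-1, 3) → (1, 3); (-7, 5) → (7, 5); (-6, 4) → (6, 4)
T3 rotate counter-clockwise with cos θ = -4/5, sin θ = -3/5: (1, 3) → (1, -3); (7, 5) → (-13/5, -41/5); (6, 4) → (-12/5, -34/5)
T4 shear: y ← y + 2·x: (1, -3) → (1, -1); (-13/5, -41/5) → (-13/5, -67/5); (-12/5, -34/5) → (-12/5, -58/5)
T5 translate by (-3, -6): (1, -1) → (-2, -7); (-13/5, -67/5) → (-28/5, -97/5); (-12/5, -58/5) → (-27/5, -88/5)
T6 shear: y ← y + 1/2·x: (-2, -7) → (-2, -8); (-28/5, -97/5) → (-28/5, -111/5); (-27/5, -88/5) → (-27/5, -203/10)

image vertices: (-2, -8), (-28/5, -111/5), (-27/5, -203/10)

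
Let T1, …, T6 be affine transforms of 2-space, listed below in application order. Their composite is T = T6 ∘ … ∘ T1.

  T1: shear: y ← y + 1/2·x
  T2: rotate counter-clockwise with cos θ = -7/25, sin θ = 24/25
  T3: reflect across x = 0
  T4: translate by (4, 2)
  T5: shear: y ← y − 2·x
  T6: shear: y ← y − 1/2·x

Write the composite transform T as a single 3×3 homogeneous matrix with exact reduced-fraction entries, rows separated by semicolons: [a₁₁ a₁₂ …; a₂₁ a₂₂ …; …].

T = [19/25 24/25 4; -27/25 -67/25 -8; 0 0 1]

T1 = [1 0 0; 1/2 1 0; 0 0 1]
T2·T1 = [-19/25 -24/25 0; 41/50 -7/25 0; 0 0 1]
T3·…·T1 = [19/25 24/25 0; 41/50 -7/25 0; 0 0 1]
T4·…·T1 = [19/25 24/25 4; 41/50 -7/25 2; 0 0 1]
T5·…·T1 = [19/25 24/25 4; -7/10 -11/5 -6; 0 0 1]
T6·…·T1 = [19/25 24/25 4; -27/25 -67/25 -8; 0 0 1]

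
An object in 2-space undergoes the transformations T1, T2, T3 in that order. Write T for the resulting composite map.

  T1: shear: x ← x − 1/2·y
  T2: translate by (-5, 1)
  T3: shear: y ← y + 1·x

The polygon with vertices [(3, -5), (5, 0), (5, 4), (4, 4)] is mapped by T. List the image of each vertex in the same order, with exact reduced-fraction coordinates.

T1 shear: x ← x − 1/2·y: (3, -5) → (11/2, -5); (5, 0) → (5, 0); (5, 4) → (3, 4); (4, 4) → (2, 4)
T2 translate by (-5, 1): (11/2, -5) → (1/2, -4); (5, 0) → (0, 1); (3, 4) → (-2, 5); (2, 4) → (-3, 5)
T3 shear: y ← y + 1·x: (1/2, -4) → (1/2, -7/2); (0, 1) → (0, 1); (-2, 5) → (-2, 3); (-3, 5) → (-3, 2)

image vertices: (1/2, -7/2), (0, 1), (-2, 3), (-3, 2)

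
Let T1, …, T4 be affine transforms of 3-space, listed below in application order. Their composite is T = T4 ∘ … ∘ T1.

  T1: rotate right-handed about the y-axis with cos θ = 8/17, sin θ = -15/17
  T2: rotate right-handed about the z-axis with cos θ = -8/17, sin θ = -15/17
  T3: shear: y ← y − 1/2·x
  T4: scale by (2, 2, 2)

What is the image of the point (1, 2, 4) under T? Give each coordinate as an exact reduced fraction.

T(p) = (1852/289, 90/289, 94/17)

T1 rotate right-handed about the y-axis with cos θ = 8/17, sin θ = -15/17: (1, 2, 4) → (-52/17, 2, 47/17)
T2 rotate right-handed about the z-axis with cos θ = -8/17, sin θ = -15/17: (-52/17, 2, 47/17) → (926/289, 508/289, 47/17)
T3 shear: y ← y − 1/2·x: (926/289, 508/289, 47/17) → (926/289, 45/289, 47/17)
T4 scale by (2, 2, 2): (926/289, 45/289, 47/17) → (1852/289, 90/289, 94/17)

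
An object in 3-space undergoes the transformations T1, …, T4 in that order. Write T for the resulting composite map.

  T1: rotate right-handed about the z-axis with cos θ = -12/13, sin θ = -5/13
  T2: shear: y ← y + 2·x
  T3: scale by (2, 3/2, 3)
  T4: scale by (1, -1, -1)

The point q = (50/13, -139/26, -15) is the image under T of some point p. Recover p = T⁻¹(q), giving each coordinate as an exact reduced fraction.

p = (-5/3, 1, 5)

T1 = [-12/13 5/13 0 0; -5/13 -12/13 0 0; 0 0 1 0; 0 0 0 1]
T2·T1 = [-12/13 5/13 0 0; -29/13 -2/13 0 0; 0 0 1 0; 0 0 0 1]
T3·…·T1 = [-24/13 10/13 0 0; -87/26 -3/13 0 0; 0 0 3 0; 0 0 0 1]
T4·…·T1 = [-24/13 10/13 0 0; 87/26 3/13 0 0; 0 0 -3 0; 0 0 0 1]
det M = 9; M⁻¹ = [-1/13 10/39 0 0; 29/26 8/13 0 0; 0 0 -1/3 0; 0 0 0 1]
M⁻¹ · (50/13, -139/26, -15)ᵀ = (-5/3, 1, 5)ᵀ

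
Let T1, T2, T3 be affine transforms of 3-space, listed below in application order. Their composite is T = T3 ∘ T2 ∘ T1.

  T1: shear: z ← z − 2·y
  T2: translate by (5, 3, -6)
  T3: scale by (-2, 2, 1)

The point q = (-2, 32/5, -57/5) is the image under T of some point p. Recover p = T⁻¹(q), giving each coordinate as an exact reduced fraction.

p = (-4, 1/5, -5)

T1 = [1 0 0 0; 0 1 0 0; 0 -2 1 0; 0 0 0 1]
T2·T1 = [1 0 0 5; 0 1 0 3; 0 -2 1 -6; 0 0 0 1]
T3·…·T1 = [-2 0 0 -10; 0 2 0 6; 0 -2 1 -6; 0 0 0 1]
det M = -4; M⁻¹ = [-1/2 0 0 -5; 0 1/2 0 -3; 0 1 1 0; 0 0 0 1]
M⁻¹ · (-2, 32/5, -57/5)ᵀ = (-4, 1/5, -5)ᵀ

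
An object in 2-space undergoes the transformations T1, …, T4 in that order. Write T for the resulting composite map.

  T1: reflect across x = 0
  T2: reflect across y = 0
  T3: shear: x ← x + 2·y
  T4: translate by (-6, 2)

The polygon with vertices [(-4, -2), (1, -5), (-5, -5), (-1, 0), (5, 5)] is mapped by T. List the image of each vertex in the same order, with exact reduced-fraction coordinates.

T1 reflect across x = 0: (-4, -2) → (4, -2); (1, -5) → (-1, -5); (-5, -5) → (5, -5); (-1, 0) → (1, 0); (5, 5) → (-5, 5)
T2 reflect across y = 0: (4, -2) → (4, 2); (-1, -5) → (-1, 5); (5, -5) → (5, 5); (1, 0) → (1, 0); (-5, 5) → (-5, -5)
T3 shear: x ← x + 2·y: (4, 2) → (8, 2); (-1, 5) → (9, 5); (5, 5) → (15, 5); (1, 0) → (1, 0); (-5, -5) → (-15, -5)
T4 translate by (-6, 2): (8, 2) → (2, 4); (9, 5) → (3, 7); (15, 5) → (9, 7); (1, 0) → (-5, 2); (-15, -5) → (-21, -3)

image vertices: (2, 4), (3, 7), (9, 7), (-5, 2), (-21, -3)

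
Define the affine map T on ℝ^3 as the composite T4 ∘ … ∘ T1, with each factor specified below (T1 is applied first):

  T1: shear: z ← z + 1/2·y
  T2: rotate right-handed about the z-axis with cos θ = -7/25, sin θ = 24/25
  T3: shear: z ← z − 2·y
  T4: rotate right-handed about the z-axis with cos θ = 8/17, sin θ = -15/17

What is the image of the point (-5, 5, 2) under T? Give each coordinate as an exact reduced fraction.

T(p) = (-601/85, 7/85, 169/10)

T1 shear: z ← z + 1/2·y: (-5, 5, 2) → (-5, 5, 9/2)
T2 rotate right-handed about the z-axis with cos θ = -7/25, sin θ = 24/25: (-5, 5, 9/2) → (-17/5, -31/5, 9/2)
T3 shear: z ← z − 2·y: (-17/5, -31/5, 9/2) → (-17/5, -31/5, 169/10)
T4 rotate right-handed about the z-axis with cos θ = 8/17, sin θ = -15/17: (-17/5, -31/5, 169/10) → (-601/85, 7/85, 169/10)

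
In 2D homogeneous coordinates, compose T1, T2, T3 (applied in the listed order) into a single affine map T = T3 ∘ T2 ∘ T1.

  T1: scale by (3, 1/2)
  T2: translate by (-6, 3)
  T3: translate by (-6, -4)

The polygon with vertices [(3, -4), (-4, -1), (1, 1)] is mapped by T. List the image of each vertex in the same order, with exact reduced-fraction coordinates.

T1 scale by (3, 1/2): (3, -4) → (9, -2); (-4, -1) → (-12, -1/2); (1, 1) → (3, 1/2)
T2 translate by (-6, 3): (9, -2) → (3, 1); (-12, -1/2) → (-18, 5/2); (3, 1/2) → (-3, 7/2)
T3 translate by (-6, -4): (3, 1) → (-3, -3); (-18, 5/2) → (-24, -3/2); (-3, 7/2) → (-9, -1/2)

image vertices: (-3, -3), (-24, -3/2), (-9, -1/2)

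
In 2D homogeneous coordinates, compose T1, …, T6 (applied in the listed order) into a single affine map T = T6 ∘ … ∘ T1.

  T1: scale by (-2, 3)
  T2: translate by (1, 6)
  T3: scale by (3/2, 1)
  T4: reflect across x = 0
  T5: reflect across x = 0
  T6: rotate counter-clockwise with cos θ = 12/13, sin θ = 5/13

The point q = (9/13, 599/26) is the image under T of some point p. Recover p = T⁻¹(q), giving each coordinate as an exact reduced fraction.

p = (-8/3, 5)

T1 = [-2 0 0; 0 3 0; 0 0 1]
T2·T1 = [-2 0 1; 0 3 6; 0 0 1]
T3·…·T1 = [-3 0 3/2; 0 3 6; 0 0 1]
T4·…·T1 = [3 0 -3/2; 0 3 6; 0 0 1]
T5·…·T1 = [-3 0 3/2; 0 3 6; 0 0 1]
T6·…·T1 = [-36/13 -15/13 -12/13; -15/13 36/13 159/26; 0 0 1]
det M = -9; M⁻¹ = [-4/13 -5/39 1/2; -5/39 4/13 -2; 0 0 1]
M⁻¹ · (9/13, 599/26)ᵀ = (-8/3, 5)ᵀ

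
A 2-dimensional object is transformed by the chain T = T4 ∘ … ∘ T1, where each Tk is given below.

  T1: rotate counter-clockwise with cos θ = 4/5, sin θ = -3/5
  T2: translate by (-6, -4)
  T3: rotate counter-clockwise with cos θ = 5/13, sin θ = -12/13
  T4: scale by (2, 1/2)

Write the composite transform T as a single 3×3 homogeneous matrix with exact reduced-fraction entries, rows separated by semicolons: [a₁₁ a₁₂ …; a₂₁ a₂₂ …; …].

T1 = [4/5 3/5 0; -3/5 4/5 0; 0 0 1]
T2·T1 = [4/5 3/5 -6; -3/5 4/5 -4; 0 0 1]
T3·…·T1 = [-16/65 63/65 -6; -63/65 -16/65 4; 0 0 1]
T4·…·T1 = [-32/65 126/65 -12; -63/130 -8/65 2; 0 0 1]

T = [-32/65 126/65 -12; -63/130 -8/65 2; 0 0 1]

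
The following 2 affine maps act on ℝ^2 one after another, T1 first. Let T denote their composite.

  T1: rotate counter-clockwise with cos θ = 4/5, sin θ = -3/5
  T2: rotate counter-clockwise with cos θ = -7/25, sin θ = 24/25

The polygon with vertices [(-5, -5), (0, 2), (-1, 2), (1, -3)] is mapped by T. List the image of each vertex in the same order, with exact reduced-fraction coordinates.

T1 rotate counter-clockwise with cos θ = 4/5, sin θ = -3/5: (-5, -5) → (-7, -1); (0, 2) → (6/5, 8/5); (-1, 2) → (2/5, 11/5); (1, -3) → (-1, -3)
T2 rotate counter-clockwise with cos θ = -7/25, sin θ = 24/25: (-7, -1) → (73/25, -161/25); (6/5, 8/5) → (-234/125, 88/125); (2/5, 11/5) → (-278/125, -29/125); (-1, -3) → (79/25, -3/25)

image vertices: (73/25, -161/25), (-234/125, 88/125), (-278/125, -29/125), (79/25, -3/25)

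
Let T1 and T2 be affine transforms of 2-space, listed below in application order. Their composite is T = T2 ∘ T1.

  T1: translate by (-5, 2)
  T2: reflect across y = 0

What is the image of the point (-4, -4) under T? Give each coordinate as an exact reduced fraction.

T1 translate by (-5, 2): (-4, -4) → (-9, -2)
T2 reflect across y = 0: (-9, -2) → (-9, 2)

T(p) = (-9, 2)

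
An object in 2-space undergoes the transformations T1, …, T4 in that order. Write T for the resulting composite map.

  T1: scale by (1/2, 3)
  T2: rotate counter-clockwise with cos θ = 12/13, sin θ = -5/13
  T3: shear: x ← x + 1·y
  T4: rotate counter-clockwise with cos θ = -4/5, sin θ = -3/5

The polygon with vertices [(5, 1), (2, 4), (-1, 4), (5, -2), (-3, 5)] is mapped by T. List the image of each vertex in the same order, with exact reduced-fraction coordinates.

image vertices: (-407/130, -599/130), (-427/65, -1189/65), (-145/26, -475/26), (13/10, 91/10), (-831/130, -2967/130)

T1 scale by (1/2, 3): (5, 1) → (5/2, 3); (2, 4) → (1, 12); (-1, 4) → (-1/2, 12); (5, -2) → (5/2, -6); (-3, 5) → (-3/2, 15)
T2 rotate counter-clockwise with cos θ = 12/13, sin θ = -5/13: (5/2, 3) → (45/13, 47/26); (1, 12) → (72/13, 139/13); (-1/2, 12) → (54/13, 293/26); (5/2, -6) → (0, -13/2); (-3/2, 15) → (57/13, 375/26)
T3 shear: x ← x + 1·y: (45/13, 47/26) → (137/26, 47/26); (72/13, 139/13) → (211/13, 139/13); (54/13, 293/26) → (401/26, 293/26); (0, -13/2) → (-13/2, -13/2); (57/13, 375/26) → (489/26, 375/26)
T4 rotate counter-clockwise with cos θ = -4/5, sin θ = -3/5: (137/26, 47/26) → (-407/130, -599/130); (211/13, 139/13) → (-427/65, -1189/65); (401/26, 293/26) → (-145/26, -475/26); (-13/2, -13/2) → (13/10, 91/10); (489/26, 375/26) → (-831/130, -2967/130)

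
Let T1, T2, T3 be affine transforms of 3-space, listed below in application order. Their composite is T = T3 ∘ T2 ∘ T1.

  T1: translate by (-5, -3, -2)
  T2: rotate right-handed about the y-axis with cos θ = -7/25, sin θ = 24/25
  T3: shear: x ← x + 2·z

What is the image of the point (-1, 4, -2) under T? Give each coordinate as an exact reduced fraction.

T(p) = (58/5, 1, 172/25)

T1 translate by (-5, -3, -2): (-1, 4, -2) → (-6, 1, -4)
T2 rotate right-handed about the y-axis with cos θ = -7/25, sin θ = 24/25: (-6, 1, -4) → (-54/25, 1, 172/25)
T3 shear: x ← x + 2·z: (-54/25, 1, 172/25) → (58/5, 1, 172/25)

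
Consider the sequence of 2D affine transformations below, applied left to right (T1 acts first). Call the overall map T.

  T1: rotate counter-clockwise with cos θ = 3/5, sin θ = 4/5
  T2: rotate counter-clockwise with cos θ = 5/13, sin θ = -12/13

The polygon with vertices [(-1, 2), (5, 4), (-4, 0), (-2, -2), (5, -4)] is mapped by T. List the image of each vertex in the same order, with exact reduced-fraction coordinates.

image vertices: (-31/65, 142/65), (379/65, 172/65), (-252/65, 64/65), (-158/65, -94/65), (251/65, -332/65)

T1 rotate counter-clockwise with cos θ = 3/5, sin θ = 4/5: (-1, 2) → (-11/5, 2/5); (5, 4) → (-1/5, 32/5); (-4, 0) → (-12/5, -16/5); (-2, -2) → (2/5, -14/5); (5, -4) → (31/5, 8/5)
T2 rotate counter-clockwise with cos θ = 5/13, sin θ = -12/13: (-11/5, 2/5) → (-31/65, 142/65); (-1/5, 32/5) → (379/65, 172/65); (-12/5, -16/5) → (-252/65, 64/65); (2/5, -14/5) → (-158/65, -94/65); (31/5, 8/5) → (251/65, -332/65)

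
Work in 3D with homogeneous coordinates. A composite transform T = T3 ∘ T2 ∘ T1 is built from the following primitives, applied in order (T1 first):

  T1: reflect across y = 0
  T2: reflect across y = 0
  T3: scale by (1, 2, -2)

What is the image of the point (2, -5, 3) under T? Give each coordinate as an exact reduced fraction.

T(p) = (2, -10, -6)

T1 reflect across y = 0: (2, -5, 3) → (2, 5, 3)
T2 reflect across y = 0: (2, 5, 3) → (2, -5, 3)
T3 scale by (1, 2, -2): (2, -5, 3) → (2, -10, -6)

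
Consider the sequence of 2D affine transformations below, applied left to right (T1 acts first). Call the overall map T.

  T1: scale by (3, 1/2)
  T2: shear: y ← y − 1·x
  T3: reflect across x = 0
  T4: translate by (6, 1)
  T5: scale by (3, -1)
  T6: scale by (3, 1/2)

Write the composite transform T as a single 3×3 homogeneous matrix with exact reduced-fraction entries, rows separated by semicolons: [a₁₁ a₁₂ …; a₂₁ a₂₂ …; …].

T1 = [3 0 0; 0 1/2 0; 0 0 1]
T2·T1 = [3 0 0; -3 1/2 0; 0 0 1]
T3·…·T1 = [-3 0 0; -3 1/2 0; 0 0 1]
T4·…·T1 = [-3 0 6; -3 1/2 1; 0 0 1]
T5·…·T1 = [-9 0 18; 3 -1/2 -1; 0 0 1]
T6·…·T1 = [-27 0 54; 3/2 -1/4 -1/2; 0 0 1]

T = [-27 0 54; 3/2 -1/4 -1/2; 0 0 1]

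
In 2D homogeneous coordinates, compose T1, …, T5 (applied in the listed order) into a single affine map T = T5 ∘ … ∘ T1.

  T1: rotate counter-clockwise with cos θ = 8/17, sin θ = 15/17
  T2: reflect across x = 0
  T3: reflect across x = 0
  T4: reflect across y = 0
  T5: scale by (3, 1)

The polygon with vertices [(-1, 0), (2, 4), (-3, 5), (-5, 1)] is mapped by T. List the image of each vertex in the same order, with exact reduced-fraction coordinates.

T1 rotate counter-clockwise with cos θ = 8/17, sin θ = 15/17: (-1, 0) → (-8/17, -15/17); (2, 4) → (-44/17, 62/17); (-3, 5) → (-99/17, -5/17); (-5, 1) → (-55/17, -67/17)
T2 reflect across x = 0: (-8/17, -15/17) → (8/17, -15/17); (-44/17, 62/17) → (44/17, 62/17); (-99/17, -5/17) → (99/17, -5/17); (-55/17, -67/17) → (55/17, -67/17)
T3 reflect across x = 0: (8/17, -15/17) → (-8/17, -15/17); (44/17, 62/17) → (-44/17, 62/17); (99/17, -5/17) → (-99/17, -5/17); (55/17, -67/17) → (-55/17, -67/17)
T4 reflect across y = 0: (-8/17, -15/17) → (-8/17, 15/17); (-44/17, 62/17) → (-44/17, -62/17); (-99/17, -5/17) → (-99/17, 5/17); (-55/17, -67/17) → (-55/17, 67/17)
T5 scale by (3, 1): (-8/17, 15/17) → (-24/17, 15/17); (-44/17, -62/17) → (-132/17, -62/17); (-99/17, 5/17) → (-297/17, 5/17); (-55/17, 67/17) → (-165/17, 67/17)

image vertices: (-24/17, 15/17), (-132/17, -62/17), (-297/17, 5/17), (-165/17, 67/17)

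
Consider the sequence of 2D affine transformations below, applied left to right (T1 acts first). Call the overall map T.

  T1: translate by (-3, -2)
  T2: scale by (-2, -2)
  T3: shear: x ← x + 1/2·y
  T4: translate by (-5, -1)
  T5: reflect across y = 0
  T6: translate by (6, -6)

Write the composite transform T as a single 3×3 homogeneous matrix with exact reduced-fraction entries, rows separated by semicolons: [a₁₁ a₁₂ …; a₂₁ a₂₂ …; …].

T1 = [1 0 -3; 0 1 -2; 0 0 1]
T2·T1 = [-2 0 6; 0 -2 4; 0 0 1]
T3·…·T1 = [-2 -1 8; 0 -2 4; 0 0 1]
T4·…·T1 = [-2 -1 3; 0 -2 3; 0 0 1]
T5·…·T1 = [-2 -1 3; 0 2 -3; 0 0 1]
T6·…·T1 = [-2 -1 9; 0 2 -9; 0 0 1]

T = [-2 -1 9; 0 2 -9; 0 0 1]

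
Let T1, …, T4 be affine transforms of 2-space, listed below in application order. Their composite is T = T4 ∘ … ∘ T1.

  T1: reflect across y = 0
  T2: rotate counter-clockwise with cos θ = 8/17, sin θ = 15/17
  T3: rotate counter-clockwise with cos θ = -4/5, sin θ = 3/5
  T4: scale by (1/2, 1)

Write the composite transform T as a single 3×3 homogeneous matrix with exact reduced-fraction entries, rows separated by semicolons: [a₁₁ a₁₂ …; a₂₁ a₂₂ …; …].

T1 = [1 0 0; 0 -1 0; 0 0 1]
T2·T1 = [8/17 15/17 0; 15/17 -8/17 0; 0 0 1]
T3·…·T1 = [-77/85 -36/85 0; -36/85 77/85 0; 0 0 1]
T4·…·T1 = [-77/170 -18/85 0; -36/85 77/85 0; 0 0 1]

T = [-77/170 -18/85 0; -36/85 77/85 0; 0 0 1]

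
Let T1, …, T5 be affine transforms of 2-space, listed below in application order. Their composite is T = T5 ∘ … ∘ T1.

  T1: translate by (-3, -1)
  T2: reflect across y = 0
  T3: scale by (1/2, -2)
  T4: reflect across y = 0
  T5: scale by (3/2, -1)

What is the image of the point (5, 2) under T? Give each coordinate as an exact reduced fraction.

T1 translate by (-3, -1): (5, 2) → (2, 1)
T2 reflect across y = 0: (2, 1) → (2, -1)
T3 scale by (1/2, -2): (2, -1) → (1, 2)
T4 reflect across y = 0: (1, 2) → (1, -2)
T5 scale by (3/2, -1): (1, -2) → (3/2, 2)

T(p) = (3/2, 2)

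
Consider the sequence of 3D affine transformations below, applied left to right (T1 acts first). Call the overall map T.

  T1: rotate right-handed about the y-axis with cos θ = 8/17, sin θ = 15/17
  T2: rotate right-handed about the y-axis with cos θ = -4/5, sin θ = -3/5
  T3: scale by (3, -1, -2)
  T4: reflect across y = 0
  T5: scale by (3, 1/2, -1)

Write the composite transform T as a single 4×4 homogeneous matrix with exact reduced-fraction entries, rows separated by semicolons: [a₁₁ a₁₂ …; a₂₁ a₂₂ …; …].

T = [117/85 0 -756/85 0; 0 1/2 0 0; 168/85 0 26/85 0; 0 0 0 1]

T1 = [8/17 0 15/17 0; 0 1 0 0; -15/17 0 8/17 0; 0 0 0 1]
T2·T1 = [13/85 0 -84/85 0; 0 1 0 0; 84/85 0 13/85 0; 0 0 0 1]
T3·…·T1 = [39/85 0 -252/85 0; 0 -1 0 0; -168/85 0 -26/85 0; 0 0 0 1]
T4·…·T1 = [39/85 0 -252/85 0; 0 1 0 0; -168/85 0 -26/85 0; 0 0 0 1]
T5·…·T1 = [117/85 0 -756/85 0; 0 1/2 0 0; 168/85 0 26/85 0; 0 0 0 1]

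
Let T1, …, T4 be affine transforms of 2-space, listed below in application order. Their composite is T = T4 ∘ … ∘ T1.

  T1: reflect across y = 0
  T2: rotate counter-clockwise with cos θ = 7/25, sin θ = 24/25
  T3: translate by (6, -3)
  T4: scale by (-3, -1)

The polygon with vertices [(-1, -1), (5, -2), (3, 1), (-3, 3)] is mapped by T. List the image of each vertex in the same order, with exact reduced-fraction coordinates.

image vertices: (-357/25, 92/25), (-411/25, -59/25), (-117/5, 2/5), (-603/25, 168/25)

T1 reflect across y = 0: (-1, -1) → (-1, 1); (5, -2) → (5, 2); (3, 1) → (3, -1); (-3, 3) → (-3, -3)
T2 rotate counter-clockwise with cos θ = 7/25, sin θ = 24/25: (-1, 1) → (-31/25, -17/25); (5, 2) → (-13/25, 134/25); (3, -1) → (9/5, 13/5); (-3, -3) → (51/25, -93/25)
T3 translate by (6, -3): (-31/25, -17/25) → (119/25, -92/25); (-13/25, 134/25) → (137/25, 59/25); (9/5, 13/5) → (39/5, -2/5); (51/25, -93/25) → (201/25, -168/25)
T4 scale by (-3, -1): (119/25, -92/25) → (-357/25, 92/25); (137/25, 59/25) → (-411/25, -59/25); (39/5, -2/5) → (-117/5, 2/5); (201/25, -168/25) → (-603/25, 168/25)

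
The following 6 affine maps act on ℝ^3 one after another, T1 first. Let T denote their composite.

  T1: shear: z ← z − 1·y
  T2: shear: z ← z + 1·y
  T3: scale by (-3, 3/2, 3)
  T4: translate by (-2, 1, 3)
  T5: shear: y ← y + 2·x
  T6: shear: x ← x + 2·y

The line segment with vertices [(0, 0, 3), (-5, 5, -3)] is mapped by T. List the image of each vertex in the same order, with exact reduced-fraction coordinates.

image vertices: (-8, -3, 12), (82, 69/2, -6)

T1 shear: z ← z − 1·y: (0, 0, 3) → (0, 0, 3); (-5, 5, -3) → (-5, 5, -8)
T2 shear: z ← z + 1·y: (0, 0, 3) → (0, 0, 3); (-5, 5, -8) → (-5, 5, -3)
T3 scale by (-3, 3/2, 3): (0, 0, 3) → (0, 0, 9); (-5, 5, -3) → (15, 15/2, -9)
T4 translate by (-2, 1, 3): (0, 0, 9) → (-2, 1, 12); (15, 15/2, -9) → (13, 17/2, -6)
T5 shear: y ← y + 2·x: (-2, 1, 12) → (-2, -3, 12); (13, 17/2, -6) → (13, 69/2, -6)
T6 shear: x ← x + 2·y: (-2, -3, 12) → (-8, -3, 12); (13, 69/2, -6) → (82, 69/2, -6)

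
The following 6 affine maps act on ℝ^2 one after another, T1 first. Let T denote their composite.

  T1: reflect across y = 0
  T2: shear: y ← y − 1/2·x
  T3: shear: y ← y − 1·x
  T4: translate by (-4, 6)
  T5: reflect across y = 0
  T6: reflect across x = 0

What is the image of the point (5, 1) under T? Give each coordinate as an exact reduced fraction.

T(p) = (-1, 5/2)

T1 reflect across y = 0: (5, 1) → (5, -1)
T2 shear: y ← y − 1/2·x: (5, -1) → (5, -7/2)
T3 shear: y ← y − 1·x: (5, -7/2) → (5, -17/2)
T4 translate by (-4, 6): (5, -17/2) → (1, -5/2)
T5 reflect across y = 0: (1, -5/2) → (1, 5/2)
T6 reflect across x = 0: (1, 5/2) → (-1, 5/2)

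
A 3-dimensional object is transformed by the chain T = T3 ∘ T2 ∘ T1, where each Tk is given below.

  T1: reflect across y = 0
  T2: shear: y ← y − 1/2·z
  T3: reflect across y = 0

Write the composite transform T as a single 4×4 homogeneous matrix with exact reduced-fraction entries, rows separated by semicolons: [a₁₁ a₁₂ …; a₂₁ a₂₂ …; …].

T1 = [1 0 0 0; 0 -1 0 0; 0 0 1 0; 0 0 0 1]
T2·T1 = [1 0 0 0; 0 -1 -1/2 0; 0 0 1 0; 0 0 0 1]
T3·…·T1 = [1 0 0 0; 0 1 1/2 0; 0 0 1 0; 0 0 0 1]

T = [1 0 0 0; 0 1 1/2 0; 0 0 1 0; 0 0 0 1]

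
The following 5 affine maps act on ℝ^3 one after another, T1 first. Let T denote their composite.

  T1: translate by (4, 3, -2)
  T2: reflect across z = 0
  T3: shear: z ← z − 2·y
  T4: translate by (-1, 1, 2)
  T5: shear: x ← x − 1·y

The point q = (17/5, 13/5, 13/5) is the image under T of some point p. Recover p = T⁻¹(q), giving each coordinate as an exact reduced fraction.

T1 = [1 0 0 4; 0 1 0 3; 0 0 1 -2; 0 0 0 1]
T2·T1 = [1 0 0 4; 0 1 0 3; 0 0 -1 2; 0 0 0 1]
T3·…·T1 = [1 0 0 4; 0 1 0 3; 0 -2 -1 -4; 0 0 0 1]
T4·…·T1 = [1 0 0 3; 0 1 0 4; 0 -2 -1 -2; 0 0 0 1]
T5·…·T1 = [1 -1 0 -1; 0 1 0 4; 0 -2 -1 -2; 0 0 0 1]
det M = -1; M⁻¹ = [1 1 0 -3; 0 1 0 -4; 0 -2 -1 6; 0 0 0 1]
M⁻¹ · (17/5, 13/5, 13/5)ᵀ = (3, -7/5, -9/5)ᵀ

p = (3, -7/5, -9/5)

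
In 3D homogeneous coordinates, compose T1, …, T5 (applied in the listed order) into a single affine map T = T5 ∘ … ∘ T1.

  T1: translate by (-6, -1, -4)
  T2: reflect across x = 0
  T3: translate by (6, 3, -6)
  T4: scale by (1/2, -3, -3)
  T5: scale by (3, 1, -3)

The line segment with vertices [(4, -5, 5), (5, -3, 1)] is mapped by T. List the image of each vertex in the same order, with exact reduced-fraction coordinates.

T1 translate by (-6, -1, -4): (4, -5, 5) → (-2, -6, 1); (5, -3, 1) → (-1, -4, -3)
T2 reflect across x = 0: (-2, -6, 1) → (2, -6, 1); (-1, -4, -3) → (1, -4, -3)
T3 translate by (6, 3, -6): (2, -6, 1) → (8, -3, -5); (1, -4, -3) → (7, -1, -9)
T4 scale by (1/2, -3, -3): (8, -3, -5) → (4, 9, 15); (7, -1, -9) → (7/2, 3, 27)
T5 scale by (3, 1, -3): (4, 9, 15) → (12, 9, -45); (7/2, 3, 27) → (21/2, 3, -81)

image vertices: (12, 9, -45), (21/2, 3, -81)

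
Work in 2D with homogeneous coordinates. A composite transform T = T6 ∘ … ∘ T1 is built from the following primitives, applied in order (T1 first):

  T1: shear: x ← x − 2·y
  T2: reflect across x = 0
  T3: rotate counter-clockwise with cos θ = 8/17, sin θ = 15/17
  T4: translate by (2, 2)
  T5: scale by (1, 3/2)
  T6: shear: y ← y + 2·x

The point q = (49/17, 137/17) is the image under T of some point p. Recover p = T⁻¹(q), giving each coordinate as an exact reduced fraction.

p = (-2, -1)

T1 = [1 -2 0; 0 1 0; 0 0 1]
T2·T1 = [-1 2 0; 0 1 0; 0 0 1]
T3·…·T1 = [-8/17 1/17 0; -15/17 38/17 0; 0 0 1]
T4·…·T1 = [-8/17 1/17 2; -15/17 38/17 2; 0 0 1]
T5·…·T1 = [-8/17 1/17 2; -45/34 57/17 3; 0 0 1]
T6·…·T1 = [-8/17 1/17 2; -77/34 59/17 7; 0 0 1]
det M = -3/2; M⁻¹ = [-118/51 2/51 74/17; -77/51 16/51 14/17; 0 0 1]
M⁻¹ · (49/17, 137/17)ᵀ = (-2, -1)ᵀ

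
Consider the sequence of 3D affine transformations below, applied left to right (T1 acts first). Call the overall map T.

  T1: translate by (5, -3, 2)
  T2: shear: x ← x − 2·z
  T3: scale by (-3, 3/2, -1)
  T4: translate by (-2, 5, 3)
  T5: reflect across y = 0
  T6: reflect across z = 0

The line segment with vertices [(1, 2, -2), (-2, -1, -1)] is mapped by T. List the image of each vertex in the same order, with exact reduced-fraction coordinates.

image vertices: (-20, -7/2, -3), (-5, 1, -2)

T1 translate by (5, -3, 2): (1, 2, -2) → (6, -1, 0); (-2, -1, -1) → (3, -4, 1)
T2 shear: x ← x − 2·z: (6, -1, 0) → (6, -1, 0); (3, -4, 1) → (1, -4, 1)
T3 scale by (-3, 3/2, -1): (6, -1, 0) → (-18, -3/2, 0); (1, -4, 1) → (-3, -6, -1)
T4 translate by (-2, 5, 3): (-18, -3/2, 0) → (-20, 7/2, 3); (-3, -6, -1) → (-5, -1, 2)
T5 reflect across y = 0: (-20, 7/2, 3) → (-20, -7/2, 3); (-5, -1, 2) → (-5, 1, 2)
T6 reflect across z = 0: (-20, -7/2, 3) → (-20, -7/2, -3); (-5, 1, 2) → (-5, 1, -2)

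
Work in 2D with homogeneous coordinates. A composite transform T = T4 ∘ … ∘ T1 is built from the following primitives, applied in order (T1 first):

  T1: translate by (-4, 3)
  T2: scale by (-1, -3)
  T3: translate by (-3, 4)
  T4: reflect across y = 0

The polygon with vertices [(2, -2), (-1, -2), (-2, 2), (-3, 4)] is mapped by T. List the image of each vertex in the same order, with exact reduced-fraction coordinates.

T1 translate by (-4, 3): (2, -2) → (-2, 1); (-1, -2) → (-5, 1); (-2, 2) → (-6, 5); (-3, 4) → (-7, 7)
T2 scale by (-1, -3): (-2, 1) → (2, -3); (-5, 1) → (5, -3); (-6, 5) → (6, -15); (-7, 7) → (7, -21)
T3 translate by (-3, 4): (2, -3) → (-1, 1); (5, -3) → (2, 1); (6, -15) → (3, -11); (7, -21) → (4, -17)
T4 reflect across y = 0: (-1, 1) → (-1, -1); (2, 1) → (2, -1); (3, -11) → (3, 11); (4, -17) → (4, 17)

image vertices: (-1, -1), (2, -1), (3, 11), (4, 17)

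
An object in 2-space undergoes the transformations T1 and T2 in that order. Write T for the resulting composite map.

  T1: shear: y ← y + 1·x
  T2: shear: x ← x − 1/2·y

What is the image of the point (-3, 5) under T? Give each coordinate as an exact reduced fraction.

T1 shear: y ← y + 1·x: (-3, 5) → (-3, 2)
T2 shear: x ← x − 1/2·y: (-3, 2) → (-4, 2)

T(p) = (-4, 2)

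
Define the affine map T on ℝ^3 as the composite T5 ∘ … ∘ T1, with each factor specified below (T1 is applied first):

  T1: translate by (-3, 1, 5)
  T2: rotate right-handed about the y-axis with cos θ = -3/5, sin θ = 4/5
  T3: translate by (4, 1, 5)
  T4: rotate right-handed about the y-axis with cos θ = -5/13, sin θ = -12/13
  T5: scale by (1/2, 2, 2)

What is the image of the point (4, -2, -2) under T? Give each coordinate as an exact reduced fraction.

T(p) = (-289/130, 0, 576/65)

T1 translate by (-3, 1, 5): (4, -2, -2) → (1, -1, 3)
T2 rotate right-handed about the y-axis with cos θ = -3/5, sin θ = 4/5: (1, -1, 3) → (9/5, -1, -13/5)
T3 translate by (4, 1, 5): (9/5, -1, -13/5) → (29/5, 0, 12/5)
T4 rotate right-handed about the y-axis with cos θ = -5/13, sin θ = -12/13: (29/5, 0, 12/5) → (-289/65, 0, 288/65)
T5 scale by (1/2, 2, 2): (-289/65, 0, 288/65) → (-289/130, 0, 576/65)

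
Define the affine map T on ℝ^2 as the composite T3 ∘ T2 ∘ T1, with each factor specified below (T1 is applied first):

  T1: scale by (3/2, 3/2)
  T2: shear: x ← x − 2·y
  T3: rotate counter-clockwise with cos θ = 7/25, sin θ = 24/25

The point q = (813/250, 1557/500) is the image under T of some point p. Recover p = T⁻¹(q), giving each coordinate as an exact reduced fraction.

p = (-2/5, -3/2)

T1 = [3/2 0 0; 0 3/2 0; 0 0 1]
T2·T1 = [3/2 -3 0; 0 3/2 0; 0 0 1]
T3·…·T1 = [21/50 -57/25 0; 36/25 -123/50 0; 0 0 1]
det M = 9/4; M⁻¹ = [-82/75 76/75 0; -16/25 14/75 0; 0 0 1]
M⁻¹ · (813/250, 1557/500)ᵀ = (-2/5, -3/2)ᵀ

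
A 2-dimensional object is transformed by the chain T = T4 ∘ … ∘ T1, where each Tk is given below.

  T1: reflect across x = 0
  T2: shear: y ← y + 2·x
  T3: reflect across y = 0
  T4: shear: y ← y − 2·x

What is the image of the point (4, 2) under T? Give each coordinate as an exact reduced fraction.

T(p) = (-4, 14)

T1 reflect across x = 0: (4, 2) → (-4, 2)
T2 shear: y ← y + 2·x: (-4, 2) → (-4, -6)
T3 reflect across y = 0: (-4, -6) → (-4, 6)
T4 shear: y ← y − 2·x: (-4, 6) → (-4, 14)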